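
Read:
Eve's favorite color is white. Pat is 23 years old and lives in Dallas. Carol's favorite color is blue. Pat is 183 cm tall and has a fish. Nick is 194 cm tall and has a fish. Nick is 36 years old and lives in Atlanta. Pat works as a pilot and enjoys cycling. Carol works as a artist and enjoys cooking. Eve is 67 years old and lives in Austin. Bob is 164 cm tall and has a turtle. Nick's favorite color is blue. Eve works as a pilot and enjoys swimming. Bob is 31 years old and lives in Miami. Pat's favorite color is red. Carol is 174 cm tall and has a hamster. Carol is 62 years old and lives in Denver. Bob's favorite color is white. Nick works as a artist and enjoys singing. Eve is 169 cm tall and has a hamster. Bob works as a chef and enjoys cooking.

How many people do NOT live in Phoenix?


Not in Phoenix: 5

5


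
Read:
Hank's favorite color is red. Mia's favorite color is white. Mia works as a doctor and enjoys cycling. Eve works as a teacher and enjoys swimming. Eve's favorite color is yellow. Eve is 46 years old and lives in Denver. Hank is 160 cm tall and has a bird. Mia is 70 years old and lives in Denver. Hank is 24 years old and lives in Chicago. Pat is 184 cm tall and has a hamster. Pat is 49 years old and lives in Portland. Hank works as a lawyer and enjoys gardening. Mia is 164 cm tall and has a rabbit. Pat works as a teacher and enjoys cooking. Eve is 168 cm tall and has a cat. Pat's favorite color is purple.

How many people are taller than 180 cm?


Taller than 180: 1

1


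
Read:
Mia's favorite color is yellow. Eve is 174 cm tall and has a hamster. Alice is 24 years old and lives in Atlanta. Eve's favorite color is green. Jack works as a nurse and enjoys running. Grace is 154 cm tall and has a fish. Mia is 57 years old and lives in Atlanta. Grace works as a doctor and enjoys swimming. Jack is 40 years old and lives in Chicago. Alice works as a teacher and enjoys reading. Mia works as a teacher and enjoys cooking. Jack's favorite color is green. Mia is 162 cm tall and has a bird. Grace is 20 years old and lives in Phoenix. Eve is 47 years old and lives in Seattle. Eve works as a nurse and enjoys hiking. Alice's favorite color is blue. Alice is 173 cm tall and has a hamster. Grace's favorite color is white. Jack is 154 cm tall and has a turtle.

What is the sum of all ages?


20+57+24+47+40 = 188

188


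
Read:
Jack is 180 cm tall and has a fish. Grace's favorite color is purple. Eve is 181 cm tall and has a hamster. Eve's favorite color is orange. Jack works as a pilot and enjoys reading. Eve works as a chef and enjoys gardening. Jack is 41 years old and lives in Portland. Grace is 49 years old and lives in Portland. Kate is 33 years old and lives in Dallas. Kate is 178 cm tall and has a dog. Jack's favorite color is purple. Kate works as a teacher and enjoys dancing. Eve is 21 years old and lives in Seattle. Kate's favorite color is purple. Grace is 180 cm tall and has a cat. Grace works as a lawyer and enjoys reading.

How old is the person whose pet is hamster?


Person with pet=hamster is Eve, age 21

21


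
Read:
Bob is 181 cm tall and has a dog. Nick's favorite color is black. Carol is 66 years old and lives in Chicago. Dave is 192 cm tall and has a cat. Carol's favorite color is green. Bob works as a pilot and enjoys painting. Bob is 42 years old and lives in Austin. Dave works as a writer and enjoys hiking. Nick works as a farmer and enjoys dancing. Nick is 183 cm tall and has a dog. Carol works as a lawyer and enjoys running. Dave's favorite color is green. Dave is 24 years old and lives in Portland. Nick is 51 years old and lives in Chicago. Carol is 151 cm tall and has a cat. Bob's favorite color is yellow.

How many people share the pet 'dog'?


Count: 2

2


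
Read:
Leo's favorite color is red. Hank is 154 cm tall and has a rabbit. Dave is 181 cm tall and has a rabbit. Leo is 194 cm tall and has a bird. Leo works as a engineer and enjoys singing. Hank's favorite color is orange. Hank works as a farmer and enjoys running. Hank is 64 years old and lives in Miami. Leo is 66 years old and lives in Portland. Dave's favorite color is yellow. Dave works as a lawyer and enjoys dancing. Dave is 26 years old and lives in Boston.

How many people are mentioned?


People: Dave, Hank, Leo. Count = 3

3


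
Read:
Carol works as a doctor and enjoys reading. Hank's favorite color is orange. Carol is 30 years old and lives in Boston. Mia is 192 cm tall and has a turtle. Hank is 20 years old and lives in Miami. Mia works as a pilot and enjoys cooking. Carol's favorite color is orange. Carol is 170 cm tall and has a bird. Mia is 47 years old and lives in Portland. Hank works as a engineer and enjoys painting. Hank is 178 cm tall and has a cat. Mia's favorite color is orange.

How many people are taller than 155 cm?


Taller than 155: 3

3


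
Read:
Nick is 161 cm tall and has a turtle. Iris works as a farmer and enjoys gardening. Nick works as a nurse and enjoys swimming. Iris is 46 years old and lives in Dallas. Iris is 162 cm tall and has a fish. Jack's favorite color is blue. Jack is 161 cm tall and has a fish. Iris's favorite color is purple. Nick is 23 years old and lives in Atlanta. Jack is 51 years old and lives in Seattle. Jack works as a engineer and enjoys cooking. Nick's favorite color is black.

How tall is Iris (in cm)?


Iris is 162 cm tall

162


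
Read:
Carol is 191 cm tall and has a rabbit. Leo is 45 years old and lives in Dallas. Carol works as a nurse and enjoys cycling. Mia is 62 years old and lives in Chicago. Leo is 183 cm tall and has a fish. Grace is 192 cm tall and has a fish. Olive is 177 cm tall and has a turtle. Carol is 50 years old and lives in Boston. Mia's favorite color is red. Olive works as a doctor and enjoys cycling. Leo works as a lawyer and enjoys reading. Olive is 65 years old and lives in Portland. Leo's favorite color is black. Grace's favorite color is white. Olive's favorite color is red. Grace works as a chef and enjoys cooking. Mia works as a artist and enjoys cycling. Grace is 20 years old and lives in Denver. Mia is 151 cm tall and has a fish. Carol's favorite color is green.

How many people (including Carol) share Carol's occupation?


Carol is a nurse. Count = 1

1


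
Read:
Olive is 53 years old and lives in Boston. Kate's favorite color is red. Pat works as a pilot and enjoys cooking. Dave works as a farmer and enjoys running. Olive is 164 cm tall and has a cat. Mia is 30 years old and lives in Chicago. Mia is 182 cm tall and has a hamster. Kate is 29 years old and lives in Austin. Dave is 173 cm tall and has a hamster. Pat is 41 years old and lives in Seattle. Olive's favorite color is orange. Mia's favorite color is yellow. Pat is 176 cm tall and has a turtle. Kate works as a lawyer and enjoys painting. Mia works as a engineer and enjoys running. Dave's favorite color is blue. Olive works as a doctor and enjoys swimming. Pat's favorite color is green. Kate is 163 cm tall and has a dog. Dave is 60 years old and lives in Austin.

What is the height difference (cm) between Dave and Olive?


|173 - 164| = 9

9


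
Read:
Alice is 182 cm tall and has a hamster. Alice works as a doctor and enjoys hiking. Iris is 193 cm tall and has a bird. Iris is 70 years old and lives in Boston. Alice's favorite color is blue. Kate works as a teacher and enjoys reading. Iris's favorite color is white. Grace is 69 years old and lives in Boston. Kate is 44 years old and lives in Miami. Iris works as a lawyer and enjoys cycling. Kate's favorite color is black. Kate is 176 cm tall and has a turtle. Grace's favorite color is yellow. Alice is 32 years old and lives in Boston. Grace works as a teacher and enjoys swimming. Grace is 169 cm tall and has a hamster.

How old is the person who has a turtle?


Person with turtle is Kate, age 44

44


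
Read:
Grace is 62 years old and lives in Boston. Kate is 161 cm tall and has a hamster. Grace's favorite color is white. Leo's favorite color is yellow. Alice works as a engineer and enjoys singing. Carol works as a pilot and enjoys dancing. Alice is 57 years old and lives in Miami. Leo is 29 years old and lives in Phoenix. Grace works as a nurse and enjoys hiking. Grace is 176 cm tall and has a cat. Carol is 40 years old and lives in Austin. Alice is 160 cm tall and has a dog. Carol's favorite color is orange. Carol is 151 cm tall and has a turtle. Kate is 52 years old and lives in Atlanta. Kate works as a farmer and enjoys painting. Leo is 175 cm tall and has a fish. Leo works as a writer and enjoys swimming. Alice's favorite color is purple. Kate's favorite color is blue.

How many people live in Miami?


Count in Miami: 1

1


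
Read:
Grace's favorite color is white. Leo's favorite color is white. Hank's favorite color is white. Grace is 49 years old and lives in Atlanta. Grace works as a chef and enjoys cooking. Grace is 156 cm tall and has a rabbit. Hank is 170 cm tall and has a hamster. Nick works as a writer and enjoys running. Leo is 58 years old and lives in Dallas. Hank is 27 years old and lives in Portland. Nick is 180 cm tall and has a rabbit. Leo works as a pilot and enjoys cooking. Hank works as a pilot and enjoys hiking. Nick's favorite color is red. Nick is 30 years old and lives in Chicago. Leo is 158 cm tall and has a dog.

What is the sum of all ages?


30+58+27+49 = 164

164


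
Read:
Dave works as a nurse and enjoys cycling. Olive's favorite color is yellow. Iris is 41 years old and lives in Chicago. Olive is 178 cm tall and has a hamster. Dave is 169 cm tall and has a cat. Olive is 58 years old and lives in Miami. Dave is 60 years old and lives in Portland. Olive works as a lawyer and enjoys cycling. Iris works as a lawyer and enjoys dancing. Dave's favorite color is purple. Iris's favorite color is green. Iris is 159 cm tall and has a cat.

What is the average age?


Sum=159, n=3, avg=53

53


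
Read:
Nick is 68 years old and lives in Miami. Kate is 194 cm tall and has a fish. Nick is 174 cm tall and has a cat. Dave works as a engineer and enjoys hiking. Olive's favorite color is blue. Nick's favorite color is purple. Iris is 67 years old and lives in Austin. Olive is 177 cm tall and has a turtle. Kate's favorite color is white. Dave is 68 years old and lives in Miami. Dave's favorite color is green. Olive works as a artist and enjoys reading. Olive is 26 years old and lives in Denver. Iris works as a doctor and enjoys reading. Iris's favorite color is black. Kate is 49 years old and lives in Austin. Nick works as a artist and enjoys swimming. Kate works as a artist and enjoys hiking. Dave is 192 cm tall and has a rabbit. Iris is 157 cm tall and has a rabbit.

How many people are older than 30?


Filter: 4

4


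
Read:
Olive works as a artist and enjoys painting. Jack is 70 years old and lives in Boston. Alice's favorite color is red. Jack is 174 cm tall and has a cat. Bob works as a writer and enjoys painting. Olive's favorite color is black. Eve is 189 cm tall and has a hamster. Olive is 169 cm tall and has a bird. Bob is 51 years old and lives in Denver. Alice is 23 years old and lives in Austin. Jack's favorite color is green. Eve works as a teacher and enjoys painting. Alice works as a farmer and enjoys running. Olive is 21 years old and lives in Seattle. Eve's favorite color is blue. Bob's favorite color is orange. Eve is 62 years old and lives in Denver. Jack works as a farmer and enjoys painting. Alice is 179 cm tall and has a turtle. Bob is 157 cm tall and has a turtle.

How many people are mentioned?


People: Alice, Eve, Jack, Olive, Bob. Count = 5

5


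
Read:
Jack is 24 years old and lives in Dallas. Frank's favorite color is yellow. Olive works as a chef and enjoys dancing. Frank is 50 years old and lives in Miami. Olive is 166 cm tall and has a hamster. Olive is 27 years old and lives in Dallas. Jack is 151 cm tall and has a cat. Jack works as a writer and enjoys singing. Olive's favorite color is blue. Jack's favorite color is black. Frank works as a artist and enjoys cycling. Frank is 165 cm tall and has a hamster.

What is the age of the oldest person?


Oldest: Frank at 50

50


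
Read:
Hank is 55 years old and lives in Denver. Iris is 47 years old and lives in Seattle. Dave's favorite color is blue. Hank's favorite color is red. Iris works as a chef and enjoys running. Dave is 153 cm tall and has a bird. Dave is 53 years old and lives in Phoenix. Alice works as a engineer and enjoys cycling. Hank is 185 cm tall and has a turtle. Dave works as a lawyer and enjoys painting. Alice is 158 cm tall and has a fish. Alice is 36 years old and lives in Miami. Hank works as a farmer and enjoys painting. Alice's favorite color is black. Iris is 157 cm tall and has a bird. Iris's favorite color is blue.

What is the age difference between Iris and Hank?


|47 - 55| = 8

8


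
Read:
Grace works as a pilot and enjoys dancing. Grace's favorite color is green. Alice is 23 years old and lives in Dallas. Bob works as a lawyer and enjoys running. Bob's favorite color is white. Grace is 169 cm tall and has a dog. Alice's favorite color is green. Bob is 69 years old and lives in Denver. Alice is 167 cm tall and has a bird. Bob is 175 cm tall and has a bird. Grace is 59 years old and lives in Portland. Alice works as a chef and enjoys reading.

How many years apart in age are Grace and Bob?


59 vs 69, diff = 10

10


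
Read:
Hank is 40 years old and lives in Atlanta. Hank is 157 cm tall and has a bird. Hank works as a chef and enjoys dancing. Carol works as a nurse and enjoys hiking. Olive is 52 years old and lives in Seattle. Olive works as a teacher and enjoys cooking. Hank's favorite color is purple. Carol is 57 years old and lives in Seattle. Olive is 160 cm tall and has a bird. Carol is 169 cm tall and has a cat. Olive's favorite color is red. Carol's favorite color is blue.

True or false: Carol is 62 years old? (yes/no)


Carol is actually 57. no

no


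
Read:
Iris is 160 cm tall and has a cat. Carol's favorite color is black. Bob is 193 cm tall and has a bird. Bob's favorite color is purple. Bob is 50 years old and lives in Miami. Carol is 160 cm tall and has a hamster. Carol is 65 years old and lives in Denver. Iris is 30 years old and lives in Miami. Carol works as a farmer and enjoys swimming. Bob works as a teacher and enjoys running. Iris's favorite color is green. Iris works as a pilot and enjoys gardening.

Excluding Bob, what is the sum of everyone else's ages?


Sum (excluding Bob): 95

95


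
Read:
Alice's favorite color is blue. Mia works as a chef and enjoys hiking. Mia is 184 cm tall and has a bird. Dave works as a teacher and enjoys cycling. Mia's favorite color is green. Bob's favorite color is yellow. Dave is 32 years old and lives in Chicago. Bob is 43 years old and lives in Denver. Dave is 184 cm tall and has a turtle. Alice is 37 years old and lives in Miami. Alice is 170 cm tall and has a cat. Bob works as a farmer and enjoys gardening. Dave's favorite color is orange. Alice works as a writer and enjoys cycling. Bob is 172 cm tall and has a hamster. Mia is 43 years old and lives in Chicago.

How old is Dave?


Dave is 32 years old

32


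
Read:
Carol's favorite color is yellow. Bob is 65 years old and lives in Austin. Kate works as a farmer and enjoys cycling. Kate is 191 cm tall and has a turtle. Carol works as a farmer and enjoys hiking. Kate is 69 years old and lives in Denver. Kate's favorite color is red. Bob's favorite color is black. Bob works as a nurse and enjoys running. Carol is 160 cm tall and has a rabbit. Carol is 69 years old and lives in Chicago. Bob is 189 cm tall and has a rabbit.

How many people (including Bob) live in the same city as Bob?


Bob lives in Austin. Count = 1

1


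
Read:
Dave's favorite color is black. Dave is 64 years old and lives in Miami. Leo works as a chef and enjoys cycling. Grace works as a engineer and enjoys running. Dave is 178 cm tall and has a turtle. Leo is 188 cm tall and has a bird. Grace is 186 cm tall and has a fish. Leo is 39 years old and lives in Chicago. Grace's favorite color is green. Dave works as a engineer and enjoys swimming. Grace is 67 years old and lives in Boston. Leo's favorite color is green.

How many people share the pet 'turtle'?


Count: 1

1


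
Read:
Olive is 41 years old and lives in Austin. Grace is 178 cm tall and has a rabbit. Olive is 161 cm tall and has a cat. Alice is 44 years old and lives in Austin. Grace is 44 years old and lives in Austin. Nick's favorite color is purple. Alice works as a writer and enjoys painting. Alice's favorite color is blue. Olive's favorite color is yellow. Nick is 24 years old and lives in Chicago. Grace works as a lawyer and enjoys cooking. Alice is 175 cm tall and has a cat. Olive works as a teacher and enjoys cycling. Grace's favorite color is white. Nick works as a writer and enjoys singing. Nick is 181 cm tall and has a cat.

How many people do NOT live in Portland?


Not in Portland: 4

4


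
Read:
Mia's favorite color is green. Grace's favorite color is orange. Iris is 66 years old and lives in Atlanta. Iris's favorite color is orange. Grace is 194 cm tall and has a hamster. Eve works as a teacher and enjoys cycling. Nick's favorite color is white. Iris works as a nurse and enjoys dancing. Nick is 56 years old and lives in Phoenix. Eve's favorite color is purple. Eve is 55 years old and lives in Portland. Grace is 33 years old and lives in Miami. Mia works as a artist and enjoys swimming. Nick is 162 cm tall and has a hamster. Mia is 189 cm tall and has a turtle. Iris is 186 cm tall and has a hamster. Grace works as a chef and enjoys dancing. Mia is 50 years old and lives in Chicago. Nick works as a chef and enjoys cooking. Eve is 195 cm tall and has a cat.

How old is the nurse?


The nurse is Iris, age 66

66


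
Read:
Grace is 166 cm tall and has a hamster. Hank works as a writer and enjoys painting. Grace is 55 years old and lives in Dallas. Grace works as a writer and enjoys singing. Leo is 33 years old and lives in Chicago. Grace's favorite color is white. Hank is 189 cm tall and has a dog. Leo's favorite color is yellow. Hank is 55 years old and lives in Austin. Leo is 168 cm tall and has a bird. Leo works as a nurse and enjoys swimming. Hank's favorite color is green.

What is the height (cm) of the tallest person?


Tallest: Hank at 189 cm

189


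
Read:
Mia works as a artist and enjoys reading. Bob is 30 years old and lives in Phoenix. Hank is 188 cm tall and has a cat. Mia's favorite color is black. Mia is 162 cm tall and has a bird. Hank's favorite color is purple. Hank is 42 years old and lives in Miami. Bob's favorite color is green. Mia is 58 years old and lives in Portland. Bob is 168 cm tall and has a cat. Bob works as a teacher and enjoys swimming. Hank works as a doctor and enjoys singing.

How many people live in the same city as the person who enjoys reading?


Person with hobby reading is Mia, city Portland. Count = 1

1


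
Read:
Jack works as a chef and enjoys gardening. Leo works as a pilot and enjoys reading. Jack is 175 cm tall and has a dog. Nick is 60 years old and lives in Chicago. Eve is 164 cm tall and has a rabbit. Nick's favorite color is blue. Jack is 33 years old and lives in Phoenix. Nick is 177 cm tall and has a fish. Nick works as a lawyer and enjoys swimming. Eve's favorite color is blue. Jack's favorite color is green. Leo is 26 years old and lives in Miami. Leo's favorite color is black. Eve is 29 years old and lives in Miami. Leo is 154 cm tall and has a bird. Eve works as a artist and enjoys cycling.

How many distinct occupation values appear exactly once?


Unique occupation values: 4

4


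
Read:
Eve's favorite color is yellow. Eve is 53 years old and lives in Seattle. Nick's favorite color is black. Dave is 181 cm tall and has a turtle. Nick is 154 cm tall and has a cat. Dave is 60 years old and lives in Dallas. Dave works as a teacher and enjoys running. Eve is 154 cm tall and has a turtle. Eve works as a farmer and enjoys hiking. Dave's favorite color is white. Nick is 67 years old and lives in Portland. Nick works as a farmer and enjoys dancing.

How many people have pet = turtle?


Count: 2

2


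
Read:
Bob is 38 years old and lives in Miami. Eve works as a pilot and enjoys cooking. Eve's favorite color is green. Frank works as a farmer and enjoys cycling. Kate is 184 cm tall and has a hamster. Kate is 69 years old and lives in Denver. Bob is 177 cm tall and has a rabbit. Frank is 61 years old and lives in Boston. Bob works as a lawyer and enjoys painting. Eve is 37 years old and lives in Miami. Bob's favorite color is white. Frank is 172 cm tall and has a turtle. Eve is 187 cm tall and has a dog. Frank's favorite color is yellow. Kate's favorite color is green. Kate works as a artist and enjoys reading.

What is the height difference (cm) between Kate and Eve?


|184 - 187| = 3

3


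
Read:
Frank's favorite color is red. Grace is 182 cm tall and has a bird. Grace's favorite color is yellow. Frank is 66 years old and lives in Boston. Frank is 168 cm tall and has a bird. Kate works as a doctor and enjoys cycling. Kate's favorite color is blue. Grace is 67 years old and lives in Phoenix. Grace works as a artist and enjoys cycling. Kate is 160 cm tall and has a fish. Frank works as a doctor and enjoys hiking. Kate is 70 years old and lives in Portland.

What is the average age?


Sum=203, n=3, avg=67.67

67.67


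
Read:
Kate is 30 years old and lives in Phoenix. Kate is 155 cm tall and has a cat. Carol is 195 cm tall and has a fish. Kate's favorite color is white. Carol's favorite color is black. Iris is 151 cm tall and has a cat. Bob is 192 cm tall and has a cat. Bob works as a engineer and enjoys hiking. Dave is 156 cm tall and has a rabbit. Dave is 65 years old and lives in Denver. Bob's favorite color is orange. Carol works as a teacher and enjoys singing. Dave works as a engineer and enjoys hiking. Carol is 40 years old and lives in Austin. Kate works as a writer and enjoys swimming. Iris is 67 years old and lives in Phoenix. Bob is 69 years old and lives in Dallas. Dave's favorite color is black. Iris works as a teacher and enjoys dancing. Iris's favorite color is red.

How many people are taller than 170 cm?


Taller than 170: 2

2


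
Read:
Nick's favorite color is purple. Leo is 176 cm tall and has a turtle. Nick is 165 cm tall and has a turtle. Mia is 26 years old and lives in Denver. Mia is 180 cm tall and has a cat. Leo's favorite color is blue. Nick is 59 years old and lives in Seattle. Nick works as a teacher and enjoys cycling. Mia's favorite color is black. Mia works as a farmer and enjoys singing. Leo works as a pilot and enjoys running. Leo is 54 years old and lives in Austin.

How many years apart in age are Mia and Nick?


26 vs 59, diff = 33

33


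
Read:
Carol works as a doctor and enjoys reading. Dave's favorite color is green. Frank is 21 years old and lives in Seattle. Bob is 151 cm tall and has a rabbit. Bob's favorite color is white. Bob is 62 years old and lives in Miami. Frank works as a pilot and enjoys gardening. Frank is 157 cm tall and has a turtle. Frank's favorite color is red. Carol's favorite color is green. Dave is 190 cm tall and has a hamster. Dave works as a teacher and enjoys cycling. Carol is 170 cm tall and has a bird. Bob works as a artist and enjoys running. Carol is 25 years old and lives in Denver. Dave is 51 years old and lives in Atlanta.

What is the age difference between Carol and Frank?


|25 - 21| = 4

4


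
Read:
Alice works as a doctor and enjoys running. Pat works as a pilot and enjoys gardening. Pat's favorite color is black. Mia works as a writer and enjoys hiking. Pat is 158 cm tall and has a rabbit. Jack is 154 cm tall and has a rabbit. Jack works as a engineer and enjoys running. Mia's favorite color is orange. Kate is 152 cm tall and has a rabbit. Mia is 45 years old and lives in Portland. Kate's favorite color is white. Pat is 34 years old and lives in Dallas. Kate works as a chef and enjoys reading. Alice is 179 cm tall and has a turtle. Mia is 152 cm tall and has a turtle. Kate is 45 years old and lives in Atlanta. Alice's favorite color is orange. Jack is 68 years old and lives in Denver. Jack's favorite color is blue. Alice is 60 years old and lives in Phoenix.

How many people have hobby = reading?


Count: 1

1


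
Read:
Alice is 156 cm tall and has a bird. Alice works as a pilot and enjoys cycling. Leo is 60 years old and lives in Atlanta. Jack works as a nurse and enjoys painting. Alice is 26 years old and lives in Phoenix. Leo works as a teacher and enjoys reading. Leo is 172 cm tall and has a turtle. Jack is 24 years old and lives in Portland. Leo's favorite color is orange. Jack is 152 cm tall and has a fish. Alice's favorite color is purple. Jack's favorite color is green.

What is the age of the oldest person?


Oldest: Leo at 60

60


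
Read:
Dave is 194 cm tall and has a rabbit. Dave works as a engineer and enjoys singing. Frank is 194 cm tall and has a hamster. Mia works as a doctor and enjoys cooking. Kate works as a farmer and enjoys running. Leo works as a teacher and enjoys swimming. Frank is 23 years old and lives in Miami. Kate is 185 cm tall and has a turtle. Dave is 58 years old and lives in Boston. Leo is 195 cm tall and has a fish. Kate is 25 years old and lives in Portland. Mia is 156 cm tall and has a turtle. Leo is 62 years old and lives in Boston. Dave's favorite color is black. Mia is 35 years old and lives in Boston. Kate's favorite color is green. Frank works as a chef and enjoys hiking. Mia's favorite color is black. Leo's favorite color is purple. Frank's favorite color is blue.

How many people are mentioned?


People: Kate, Mia, Dave, Frank, Leo. Count = 5

5


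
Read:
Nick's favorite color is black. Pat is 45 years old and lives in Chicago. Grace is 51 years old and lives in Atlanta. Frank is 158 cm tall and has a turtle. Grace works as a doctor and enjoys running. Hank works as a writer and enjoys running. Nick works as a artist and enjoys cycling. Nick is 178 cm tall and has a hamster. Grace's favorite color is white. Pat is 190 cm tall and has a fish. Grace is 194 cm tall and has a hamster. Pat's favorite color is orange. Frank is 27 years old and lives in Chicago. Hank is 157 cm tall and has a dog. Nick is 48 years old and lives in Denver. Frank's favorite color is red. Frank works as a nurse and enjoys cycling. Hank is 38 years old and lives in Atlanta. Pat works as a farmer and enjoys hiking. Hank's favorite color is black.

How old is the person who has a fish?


Person with fish is Pat, age 45

45


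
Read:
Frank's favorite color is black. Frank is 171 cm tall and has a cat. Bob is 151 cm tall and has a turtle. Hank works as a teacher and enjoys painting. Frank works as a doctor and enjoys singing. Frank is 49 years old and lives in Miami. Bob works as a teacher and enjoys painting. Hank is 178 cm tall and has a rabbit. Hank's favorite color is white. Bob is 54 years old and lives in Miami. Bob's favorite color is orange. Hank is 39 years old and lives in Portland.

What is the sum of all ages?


54+39+49 = 142

142


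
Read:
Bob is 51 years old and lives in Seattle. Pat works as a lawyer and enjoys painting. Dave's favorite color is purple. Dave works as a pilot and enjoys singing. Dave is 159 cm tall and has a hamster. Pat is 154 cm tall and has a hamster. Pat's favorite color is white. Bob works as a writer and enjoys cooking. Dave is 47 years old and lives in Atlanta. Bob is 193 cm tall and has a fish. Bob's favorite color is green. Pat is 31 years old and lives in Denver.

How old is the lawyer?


The lawyer is Pat, age 31

31


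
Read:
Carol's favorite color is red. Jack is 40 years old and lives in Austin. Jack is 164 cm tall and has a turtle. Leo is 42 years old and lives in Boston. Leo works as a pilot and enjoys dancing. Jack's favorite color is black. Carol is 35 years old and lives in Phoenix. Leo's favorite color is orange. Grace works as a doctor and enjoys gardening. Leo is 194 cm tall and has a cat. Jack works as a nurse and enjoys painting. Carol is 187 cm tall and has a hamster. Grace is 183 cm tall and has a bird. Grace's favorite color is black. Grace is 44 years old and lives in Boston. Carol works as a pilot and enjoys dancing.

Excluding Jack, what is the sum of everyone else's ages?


Sum (excluding Jack): 121

121


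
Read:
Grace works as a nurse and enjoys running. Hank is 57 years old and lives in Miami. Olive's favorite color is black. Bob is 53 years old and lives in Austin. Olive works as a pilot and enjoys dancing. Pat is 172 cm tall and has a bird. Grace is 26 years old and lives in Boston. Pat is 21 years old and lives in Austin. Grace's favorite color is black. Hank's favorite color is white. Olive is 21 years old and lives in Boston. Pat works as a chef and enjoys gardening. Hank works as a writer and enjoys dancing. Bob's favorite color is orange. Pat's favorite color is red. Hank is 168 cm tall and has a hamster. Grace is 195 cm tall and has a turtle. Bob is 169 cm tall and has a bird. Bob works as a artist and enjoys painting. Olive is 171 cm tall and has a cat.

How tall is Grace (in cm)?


Grace is 195 cm tall

195


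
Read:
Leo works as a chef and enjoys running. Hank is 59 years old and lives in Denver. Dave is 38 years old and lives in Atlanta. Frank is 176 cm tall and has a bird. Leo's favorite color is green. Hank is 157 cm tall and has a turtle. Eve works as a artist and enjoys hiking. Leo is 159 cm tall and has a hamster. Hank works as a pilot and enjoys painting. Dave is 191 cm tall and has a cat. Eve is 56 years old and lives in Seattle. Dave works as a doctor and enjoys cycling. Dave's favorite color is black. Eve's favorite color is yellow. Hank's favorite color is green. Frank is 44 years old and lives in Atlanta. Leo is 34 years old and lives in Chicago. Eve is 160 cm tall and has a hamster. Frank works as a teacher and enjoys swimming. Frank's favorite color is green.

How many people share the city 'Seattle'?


Count: 1

1


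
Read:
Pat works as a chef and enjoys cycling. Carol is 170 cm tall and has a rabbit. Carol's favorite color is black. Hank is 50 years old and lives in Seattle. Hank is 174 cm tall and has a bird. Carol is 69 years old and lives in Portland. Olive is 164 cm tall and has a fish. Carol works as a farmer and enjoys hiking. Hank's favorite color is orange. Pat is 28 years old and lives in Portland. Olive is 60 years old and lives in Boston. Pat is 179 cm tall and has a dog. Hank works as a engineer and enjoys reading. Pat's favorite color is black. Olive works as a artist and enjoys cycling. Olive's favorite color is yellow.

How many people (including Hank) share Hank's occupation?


Hank is a engineer. Count = 1

1


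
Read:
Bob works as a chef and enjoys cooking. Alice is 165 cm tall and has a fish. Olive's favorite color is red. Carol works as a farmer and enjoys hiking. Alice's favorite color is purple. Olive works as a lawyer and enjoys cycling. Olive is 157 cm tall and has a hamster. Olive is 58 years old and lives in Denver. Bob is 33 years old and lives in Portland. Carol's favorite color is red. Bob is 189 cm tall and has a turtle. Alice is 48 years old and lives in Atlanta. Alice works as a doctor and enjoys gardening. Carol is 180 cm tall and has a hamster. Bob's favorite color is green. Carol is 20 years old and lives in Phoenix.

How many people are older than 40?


Filter: 2

2


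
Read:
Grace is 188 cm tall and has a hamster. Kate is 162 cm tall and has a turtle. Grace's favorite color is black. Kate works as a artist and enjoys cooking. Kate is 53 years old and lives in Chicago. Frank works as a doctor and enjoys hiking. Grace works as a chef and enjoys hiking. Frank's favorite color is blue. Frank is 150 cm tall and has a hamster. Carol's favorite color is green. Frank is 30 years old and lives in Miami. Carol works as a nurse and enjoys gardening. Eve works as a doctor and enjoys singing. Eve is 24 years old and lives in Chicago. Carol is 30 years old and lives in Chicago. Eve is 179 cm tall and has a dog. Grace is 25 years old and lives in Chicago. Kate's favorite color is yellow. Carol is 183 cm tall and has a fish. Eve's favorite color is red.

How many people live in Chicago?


Count in Chicago: 4

4


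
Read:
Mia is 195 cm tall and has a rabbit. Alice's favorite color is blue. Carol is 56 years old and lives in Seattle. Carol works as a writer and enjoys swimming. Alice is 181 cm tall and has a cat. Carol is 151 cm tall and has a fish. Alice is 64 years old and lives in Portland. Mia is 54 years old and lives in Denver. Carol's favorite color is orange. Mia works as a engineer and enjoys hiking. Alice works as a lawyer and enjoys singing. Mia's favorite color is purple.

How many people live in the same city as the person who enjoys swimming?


Person with hobby swimming is Carol, city Seattle. Count = 1

1


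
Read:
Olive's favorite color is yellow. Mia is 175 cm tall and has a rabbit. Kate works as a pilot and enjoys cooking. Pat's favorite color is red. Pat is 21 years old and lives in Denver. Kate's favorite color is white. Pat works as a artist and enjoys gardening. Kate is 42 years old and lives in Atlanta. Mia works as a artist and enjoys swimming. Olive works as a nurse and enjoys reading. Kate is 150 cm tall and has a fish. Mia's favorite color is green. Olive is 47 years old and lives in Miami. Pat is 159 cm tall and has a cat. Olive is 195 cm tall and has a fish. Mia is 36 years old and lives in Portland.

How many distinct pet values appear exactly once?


Unique pet values: 2

2


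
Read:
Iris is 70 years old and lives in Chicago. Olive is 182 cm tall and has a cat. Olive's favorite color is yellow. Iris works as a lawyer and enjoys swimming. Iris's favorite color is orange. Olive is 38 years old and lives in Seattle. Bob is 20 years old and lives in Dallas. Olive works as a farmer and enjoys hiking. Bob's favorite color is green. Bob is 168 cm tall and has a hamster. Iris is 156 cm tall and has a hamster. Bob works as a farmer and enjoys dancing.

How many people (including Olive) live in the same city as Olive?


Olive lives in Seattle. Count = 1

1


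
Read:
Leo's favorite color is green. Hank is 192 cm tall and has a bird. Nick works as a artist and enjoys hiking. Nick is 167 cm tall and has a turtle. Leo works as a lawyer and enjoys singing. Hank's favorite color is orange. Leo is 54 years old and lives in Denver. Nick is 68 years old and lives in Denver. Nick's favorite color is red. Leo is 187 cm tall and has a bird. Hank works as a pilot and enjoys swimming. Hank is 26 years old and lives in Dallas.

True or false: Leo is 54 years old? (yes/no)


Leo is actually 54. yes

yes


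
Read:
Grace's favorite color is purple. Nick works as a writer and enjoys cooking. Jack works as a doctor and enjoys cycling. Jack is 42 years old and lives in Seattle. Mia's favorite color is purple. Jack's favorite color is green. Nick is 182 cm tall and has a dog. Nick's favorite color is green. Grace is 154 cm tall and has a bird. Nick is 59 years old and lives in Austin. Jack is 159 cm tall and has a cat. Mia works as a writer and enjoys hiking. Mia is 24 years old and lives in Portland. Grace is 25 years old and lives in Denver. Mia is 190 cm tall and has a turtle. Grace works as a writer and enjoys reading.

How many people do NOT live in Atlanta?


Not in Atlanta: 4

4


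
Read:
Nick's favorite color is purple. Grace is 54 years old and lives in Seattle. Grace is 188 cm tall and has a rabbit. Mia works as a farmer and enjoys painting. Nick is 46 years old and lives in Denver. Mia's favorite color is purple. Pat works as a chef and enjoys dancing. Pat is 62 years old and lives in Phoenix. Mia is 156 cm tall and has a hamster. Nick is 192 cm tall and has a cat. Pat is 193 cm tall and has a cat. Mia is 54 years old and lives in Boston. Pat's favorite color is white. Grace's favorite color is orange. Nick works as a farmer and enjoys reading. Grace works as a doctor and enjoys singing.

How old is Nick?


Nick is 46 years old

46


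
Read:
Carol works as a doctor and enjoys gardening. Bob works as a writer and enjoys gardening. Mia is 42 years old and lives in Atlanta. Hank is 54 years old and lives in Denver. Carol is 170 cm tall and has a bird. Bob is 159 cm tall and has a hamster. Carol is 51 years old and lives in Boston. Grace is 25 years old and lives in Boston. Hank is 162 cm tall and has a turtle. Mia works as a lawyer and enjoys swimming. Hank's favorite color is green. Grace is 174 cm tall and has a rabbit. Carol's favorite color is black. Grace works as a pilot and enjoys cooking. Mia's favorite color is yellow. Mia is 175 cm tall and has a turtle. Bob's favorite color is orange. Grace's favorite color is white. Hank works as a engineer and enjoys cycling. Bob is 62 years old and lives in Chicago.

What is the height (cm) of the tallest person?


Tallest: Mia at 175 cm

175


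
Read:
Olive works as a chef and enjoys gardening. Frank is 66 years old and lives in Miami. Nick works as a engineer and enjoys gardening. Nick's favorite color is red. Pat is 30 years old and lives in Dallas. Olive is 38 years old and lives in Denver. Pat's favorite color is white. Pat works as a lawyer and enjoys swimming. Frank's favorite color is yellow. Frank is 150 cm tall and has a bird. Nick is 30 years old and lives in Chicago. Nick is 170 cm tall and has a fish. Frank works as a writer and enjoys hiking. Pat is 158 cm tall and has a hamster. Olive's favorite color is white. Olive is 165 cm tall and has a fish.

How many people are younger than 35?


Filter: 2

2


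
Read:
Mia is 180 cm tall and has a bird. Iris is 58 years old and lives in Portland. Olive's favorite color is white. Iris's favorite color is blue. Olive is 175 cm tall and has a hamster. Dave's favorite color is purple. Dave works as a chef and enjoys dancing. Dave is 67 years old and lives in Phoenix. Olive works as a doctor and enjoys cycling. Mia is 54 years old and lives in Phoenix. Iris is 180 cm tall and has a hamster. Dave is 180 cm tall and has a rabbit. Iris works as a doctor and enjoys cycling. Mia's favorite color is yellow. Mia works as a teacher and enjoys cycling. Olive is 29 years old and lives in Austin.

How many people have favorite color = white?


Count: 1

1


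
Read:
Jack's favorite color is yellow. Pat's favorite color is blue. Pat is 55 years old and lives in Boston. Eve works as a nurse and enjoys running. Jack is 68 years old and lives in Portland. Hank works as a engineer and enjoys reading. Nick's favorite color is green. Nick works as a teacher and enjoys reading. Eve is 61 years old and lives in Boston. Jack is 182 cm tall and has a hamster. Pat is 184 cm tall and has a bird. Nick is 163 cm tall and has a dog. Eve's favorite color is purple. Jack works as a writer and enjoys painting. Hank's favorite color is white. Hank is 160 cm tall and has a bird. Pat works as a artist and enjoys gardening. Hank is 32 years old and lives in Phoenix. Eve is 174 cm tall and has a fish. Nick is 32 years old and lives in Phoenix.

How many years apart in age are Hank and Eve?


32 vs 61, diff = 29

29


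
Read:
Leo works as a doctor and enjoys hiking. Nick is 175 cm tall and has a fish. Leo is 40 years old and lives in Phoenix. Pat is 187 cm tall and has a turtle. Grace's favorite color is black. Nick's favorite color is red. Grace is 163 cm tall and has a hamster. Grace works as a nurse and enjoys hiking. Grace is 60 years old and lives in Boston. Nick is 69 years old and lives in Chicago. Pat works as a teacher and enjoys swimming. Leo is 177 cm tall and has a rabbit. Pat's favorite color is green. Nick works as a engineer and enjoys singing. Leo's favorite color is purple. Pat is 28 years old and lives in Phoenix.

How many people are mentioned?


People: Pat, Grace, Nick, Leo. Count = 4

4


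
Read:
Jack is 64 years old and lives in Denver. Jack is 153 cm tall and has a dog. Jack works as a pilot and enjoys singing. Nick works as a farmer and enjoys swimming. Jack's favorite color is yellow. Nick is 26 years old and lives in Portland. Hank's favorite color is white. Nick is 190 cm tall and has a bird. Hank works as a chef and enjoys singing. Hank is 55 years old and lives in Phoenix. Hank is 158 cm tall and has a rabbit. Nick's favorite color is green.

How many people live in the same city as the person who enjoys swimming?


Person with hobby swimming is Nick, city Portland. Count = 1

1
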